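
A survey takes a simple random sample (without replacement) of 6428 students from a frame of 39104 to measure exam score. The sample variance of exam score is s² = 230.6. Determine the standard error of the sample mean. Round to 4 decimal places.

0.1731

Under SRS without replacement, Var(ȳ) = (1 − f)·s²/n with f = n/N = 6428/39104 = 0.16438216.
Var(ȳ) = (1 − 0.16438216)·230.6/6428 = 0.83561784·0.0358743 = 0.029977205.
SE(ȳ) = √(0.029977205) = 0.1731.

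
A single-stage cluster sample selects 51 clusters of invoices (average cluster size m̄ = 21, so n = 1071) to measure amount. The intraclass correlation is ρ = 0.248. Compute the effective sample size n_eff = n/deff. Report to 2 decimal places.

deff = 1 + (21 − 1)·0.248 = 1 + 4.96 = 5.96.
n_eff = 1071 / 5.96 = 179.70.

179.70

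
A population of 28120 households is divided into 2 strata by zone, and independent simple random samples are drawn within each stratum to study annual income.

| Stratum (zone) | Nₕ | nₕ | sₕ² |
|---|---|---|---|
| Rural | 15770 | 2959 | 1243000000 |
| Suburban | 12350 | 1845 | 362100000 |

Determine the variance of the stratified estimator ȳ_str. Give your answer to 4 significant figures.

139500

Var(ȳ_str) = Σₕ Wₕ²(1 − fₕ)sₕ²/nₕ with Wₕ = Nₕ/N, N = 28120.
Rural: Wₕ = 0.56081081; term = 0.56081081²·(1 − 0.18763475)·1243000000/2959 = 107327.31.
Suburban: Wₕ = 0.43918919; term = 0.43918919²·(1 − 0.14939271)·362100000/1845 = 32200.642.
Sum = 139527.95.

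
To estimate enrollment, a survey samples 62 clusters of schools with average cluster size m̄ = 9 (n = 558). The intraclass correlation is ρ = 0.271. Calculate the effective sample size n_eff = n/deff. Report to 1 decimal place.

deff = 1 + (9 − 1)·0.271 = 1 + 2.168 = 3.168.
n_eff = 558 / 3.168 = 176.1.

176.1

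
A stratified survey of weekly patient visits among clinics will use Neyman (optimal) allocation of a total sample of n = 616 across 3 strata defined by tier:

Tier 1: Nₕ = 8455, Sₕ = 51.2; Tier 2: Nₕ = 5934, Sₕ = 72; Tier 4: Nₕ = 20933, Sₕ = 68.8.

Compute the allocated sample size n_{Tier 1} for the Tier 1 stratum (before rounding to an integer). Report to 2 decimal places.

Neyman allocation: nₕ = n·NₕSₕ / Σⱼ NⱼSⱼ.
Σ NⱼSⱼ = 8455·51.2 + 5934·72 + 20933·68.8 = 2.3003344 × 10^6.
n_{Tier 1} = 616·8455·51.2 / (2.3003344 × 10^6) = 115.92.

115.92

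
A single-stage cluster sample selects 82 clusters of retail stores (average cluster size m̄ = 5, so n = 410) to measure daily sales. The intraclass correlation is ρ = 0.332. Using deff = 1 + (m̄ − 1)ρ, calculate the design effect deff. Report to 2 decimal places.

deff = 1 + (5 − 1)·0.332 = 1 + 1.328 = 2.328.

2.33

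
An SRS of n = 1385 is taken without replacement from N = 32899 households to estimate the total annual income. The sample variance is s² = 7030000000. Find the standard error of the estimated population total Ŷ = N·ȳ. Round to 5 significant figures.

Var(Ŷ) = N²·Var(ȳ) = N²·(1 − n/N)·s²/n.
f = 1385/32899 = 0.04209854; Var(ȳ) = 0.95790146·7030000000/1385 = 4.862128 × 10^6.
Var(Ŷ) = 32899² · (4.862128 × 10^6) = 5.262496 × 10^15.
SE(Ŷ) = √(5.262496 × 10^15) = 7.2543 × 10^7.

7.2543 × 10^7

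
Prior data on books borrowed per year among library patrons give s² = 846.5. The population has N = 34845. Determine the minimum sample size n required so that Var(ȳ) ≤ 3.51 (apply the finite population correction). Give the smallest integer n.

240

Without fpc, n₀ = s²/D = 846.5/3.51 = 241.1681.
With fpc, (1 − n/N)·s²/n ≤ D requires n ≥ n₀/(1 + n₀/N) = 241.1681/(1 + 241.1681/34845) = 239.5104.
Rounding up, n = 240.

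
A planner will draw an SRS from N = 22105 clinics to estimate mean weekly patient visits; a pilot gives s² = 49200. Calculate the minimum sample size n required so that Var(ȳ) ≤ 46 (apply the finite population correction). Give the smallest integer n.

1021

Without fpc, n₀ = s²/D = 49200/46 = 1069.5652.
With fpc, (1 − n/N)·s²/n ≤ D requires n ≥ n₀/(1 + n₀/N) = 1069.5652/(1 + 1069.5652/22105) = 1020.2020.
Rounding up, n = 1021.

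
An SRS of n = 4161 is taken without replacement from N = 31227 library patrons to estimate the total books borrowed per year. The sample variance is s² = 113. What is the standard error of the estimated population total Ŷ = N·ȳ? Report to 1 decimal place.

Var(Ŷ) = N²·Var(ȳ) = N²·(1 − n/N)·s²/n.
f = 4161/31227 = 0.13325007; Var(ȳ) = 0.86674993·113/4161 = 0.02353827.
Var(Ŷ) = 31227² · 0.02353827 = 2.2952768 × 10^7.
SE(Ŷ) = √(2.2952768 × 10^7) = 4790.9.

4790.9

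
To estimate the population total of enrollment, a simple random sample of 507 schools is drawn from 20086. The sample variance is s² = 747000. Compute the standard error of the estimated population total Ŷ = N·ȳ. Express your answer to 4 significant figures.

761200

Var(Ŷ) = N²·Var(ȳ) = N²·(1 − n/N)·s²/n.
f = 507/20086 = 0.02524146; Var(ȳ) = 0.97475854·747000/507 = 1436.1827.
Var(Ŷ) = 20086² · 1436.1827 = 5.7942417 × 10^11.
SE(Ŷ) = √(5.7942417 × 10^11) = 761200.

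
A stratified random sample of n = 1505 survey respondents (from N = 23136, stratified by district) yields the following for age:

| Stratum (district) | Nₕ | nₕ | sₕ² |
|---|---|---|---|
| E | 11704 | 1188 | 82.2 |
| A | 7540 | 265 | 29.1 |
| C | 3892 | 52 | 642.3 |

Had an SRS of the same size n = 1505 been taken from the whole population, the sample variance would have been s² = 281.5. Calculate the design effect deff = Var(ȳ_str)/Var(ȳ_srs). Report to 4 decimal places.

2.1274

Var(ȳ_str) = Σ Wₕ²(1−fₕ)sₕ²/nₕ with Wₕ = Nₕ/23136:
  E: (11704/23136)²·(1−1188/11704)·82.2/1188 = 0.015909763
  A: (7540/23136)²·(1−265/7540)·29.1/265 = 0.011253171
  C: (3892/23136)²·(1−52/3892)·642.3/52 = 0.34487529
  → Var(ȳ_str) = 0.37203822.
Var(ȳ_srs) = (1 − 1505/23136)·281.5/1505 = 0.174876.
deff = 0.37203822 / 0.174876 = 2.1274.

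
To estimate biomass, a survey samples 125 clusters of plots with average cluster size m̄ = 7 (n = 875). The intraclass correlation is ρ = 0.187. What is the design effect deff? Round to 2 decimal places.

deff = 1 + (7 − 1)·0.187 = 1 + 1.122 = 2.122.

2.12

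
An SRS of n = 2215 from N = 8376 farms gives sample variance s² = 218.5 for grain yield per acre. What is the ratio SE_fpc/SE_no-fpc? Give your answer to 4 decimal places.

f = n/N = 2215/8376 = 0.26444604.
SE_no-fpc = √(s²/n) = 0.31407897; SE_fpc = √((1−f)s²/n) = 0.26936808.
Ratio = √(1−f) = 0.85764443.

0.8576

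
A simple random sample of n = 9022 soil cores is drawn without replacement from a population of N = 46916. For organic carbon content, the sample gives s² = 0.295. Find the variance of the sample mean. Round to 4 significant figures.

2.641 × 10^-5

Under SRS without replacement, Var(ȳ) = (1 − f)·s²/n with f = n/N = 9022/46916 = 0.19230113.
Var(ȳ) = (1 − 0.19230113)·0.295/9022 = 0.80769887·3.269785 × 10^-5 = 2.6410016 × 10^-5.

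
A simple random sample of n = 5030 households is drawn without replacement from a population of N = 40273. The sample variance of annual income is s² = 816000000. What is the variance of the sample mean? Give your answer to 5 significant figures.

141960

Under SRS without replacement, Var(ȳ) = (1 − f)·s²/n with f = n/N = 5030/40273 = 0.12489757.
Var(ȳ) = (1 − 0.12489757)·816000000/5030 = 0.87510243·162226.64 = 141964.93.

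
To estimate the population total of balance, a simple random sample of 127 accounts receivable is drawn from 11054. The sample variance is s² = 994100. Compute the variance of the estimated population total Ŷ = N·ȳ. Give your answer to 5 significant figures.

9.4547 × 10^11

Var(Ŷ) = N²·Var(ȳ) = N²·(1 − n/N)·s²/n.
f = 127/11054 = 0.01148905; Var(ȳ) = 0.98851095·994100/127 = 7737.6278.
Var(Ŷ) = 11054² · 7737.6278 = 9.4546783 × 10^11.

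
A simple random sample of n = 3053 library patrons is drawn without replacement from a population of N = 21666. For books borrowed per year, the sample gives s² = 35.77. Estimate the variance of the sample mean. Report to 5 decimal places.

Under SRS without replacement, Var(ȳ) = (1 − f)·s²/n with f = n/N = 3053/21666 = 0.14091203.
Var(ȳ) = (1 − 0.14091203)·35.77/3053 = 0.85908797·0.011716345 = 0.010065371.

0.01007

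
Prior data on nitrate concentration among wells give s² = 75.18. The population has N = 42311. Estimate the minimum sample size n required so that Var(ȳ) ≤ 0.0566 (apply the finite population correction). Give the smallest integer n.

Without fpc, n₀ = s²/D = 75.18/0.0566 = 1328.2686.
With fpc, (1 − n/N)·s²/n ≤ D requires n ≥ n₀/(1 + n₀/N) = 1328.2686/(1 + 1328.2686/42311) = 1287.8395.
Rounding up, n = 1288.

1288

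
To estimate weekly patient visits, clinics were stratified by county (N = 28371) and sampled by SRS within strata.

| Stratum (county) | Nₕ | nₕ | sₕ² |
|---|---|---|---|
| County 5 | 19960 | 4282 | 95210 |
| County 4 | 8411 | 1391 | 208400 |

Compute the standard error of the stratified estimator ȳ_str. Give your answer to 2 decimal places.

Var(ȳ_str) = Σₕ Wₕ²(1 − fₕ)sₕ²/nₕ with Wₕ = Nₕ/N, N = 28371.
County 5: Wₕ = 0.70353530; term = 0.70353530²·(1 − 0.21452906)·95210/4282 = 8.6444589.
County 4: Wₕ = 0.29646470; term = 0.29646470²·(1 − 0.16537867)·208400/1391 = 10.990211.
Sum = 19.63467.
SE = √(19.63467) = 4.43.

4.43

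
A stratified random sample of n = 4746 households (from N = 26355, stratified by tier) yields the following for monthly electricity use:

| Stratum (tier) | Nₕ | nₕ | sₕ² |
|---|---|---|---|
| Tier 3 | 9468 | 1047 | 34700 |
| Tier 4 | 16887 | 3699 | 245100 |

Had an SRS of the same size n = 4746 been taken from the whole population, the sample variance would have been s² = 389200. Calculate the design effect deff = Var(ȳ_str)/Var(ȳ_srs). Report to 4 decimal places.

Var(ȳ_str) = Σ Wₕ²(1−fₕ)sₕ²/nₕ with Wₕ = Nₕ/26355:
  Tier 3: (9468/26355)²·(1−1047/9468)·34700/1047 = 3.8043343
  Tier 4: (16887/26355)²·(1−3699/16887)·245100/3699 = 21.245374
  → Var(ȳ_str) = 25.049708.
Var(ȳ_srs) = (1 − 4746/26355)·389200/4746 = 67.238303.
deff = 25.049708 / 67.238303 = 0.3726.

0.3726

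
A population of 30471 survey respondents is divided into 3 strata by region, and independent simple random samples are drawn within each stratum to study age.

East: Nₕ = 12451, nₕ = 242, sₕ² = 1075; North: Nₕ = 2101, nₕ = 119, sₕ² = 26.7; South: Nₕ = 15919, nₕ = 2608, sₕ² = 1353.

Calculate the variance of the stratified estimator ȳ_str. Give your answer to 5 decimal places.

Var(ȳ_str) = Σₕ Wₕ²(1 − fₕ)sₕ²/nₕ with Wₕ = Nₕ/N, N = 30471.
East: Wₕ = 0.40861803; term = 0.40861803²·(1 − 0.01943619)·1075/242 = 0.72728396.
North: Wₕ = 0.06895081; term = 0.06895081²·(1 − 0.05663970)·26.7/119 = 0.001006284.
South: Wₕ = 0.52243116; term = 0.52243116²·(1 − 0.16382939)·1353/2608 = 0.1183977.
Sum = 0.84668794.

0.84669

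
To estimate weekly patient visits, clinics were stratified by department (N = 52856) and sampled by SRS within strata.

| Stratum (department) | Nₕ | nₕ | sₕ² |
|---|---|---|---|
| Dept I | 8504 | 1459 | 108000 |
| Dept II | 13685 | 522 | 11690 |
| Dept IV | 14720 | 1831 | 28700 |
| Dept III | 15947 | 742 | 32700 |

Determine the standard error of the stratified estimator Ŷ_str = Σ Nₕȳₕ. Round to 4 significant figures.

148800

Var(Ŷ_str) = Σₕ Nₕ²(1 − fₕ)sₕ²/nₕ.
Dept I: 8504²·(1 − 1459/8504)·108000/1459 = 4.4347865 × 10^9.
Dept II: 13685²·(1 − 522/13685)·11690/522 = 4.0340724 × 10^9.
Dept IV: 14720²·(1 − 1831/14720)·28700/1831 = 2.9738605 × 10^9.
Dept III: 15947²·(1 − 742/15947)·32700/742 = 1.0685855 × 10^10.
Sum = 2.2128574 × 10^10.
SE = √(2.2128574 × 10^10) = 148800.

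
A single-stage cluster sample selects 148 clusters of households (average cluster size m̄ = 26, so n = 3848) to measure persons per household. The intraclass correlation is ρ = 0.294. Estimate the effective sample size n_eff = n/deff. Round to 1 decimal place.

460.8

deff = 1 + (26 − 1)·0.294 = 1 + 7.35 = 8.35.
n_eff = 3848 / 8.35 = 460.8.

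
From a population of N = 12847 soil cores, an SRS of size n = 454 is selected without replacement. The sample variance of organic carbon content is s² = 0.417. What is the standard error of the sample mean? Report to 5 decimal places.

0.02977

Under SRS without replacement, Var(ȳ) = (1 − f)·s²/n with f = n/N = 454/12847 = 0.03533899.
Var(ȳ) = (1 − 0.03533899)·0.417/454 = 0.96466101·9.185022 × 10^-4 = 8.8604326 × 10^-4.
SE(ȳ) = √(8.8604326 × 10^-4) = 0.02977.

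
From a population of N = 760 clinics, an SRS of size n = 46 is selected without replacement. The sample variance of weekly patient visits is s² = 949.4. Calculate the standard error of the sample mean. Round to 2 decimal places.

Under SRS without replacement, Var(ȳ) = (1 − f)·s²/n with f = n/N = 46/760 = 0.06052632.
Var(ȳ) = (1 − 0.06052632)·949.4/46 = 0.93947368·20.63913 = 19.38992.
SE(ȳ) = √(19.38992) = 4.40.

4.40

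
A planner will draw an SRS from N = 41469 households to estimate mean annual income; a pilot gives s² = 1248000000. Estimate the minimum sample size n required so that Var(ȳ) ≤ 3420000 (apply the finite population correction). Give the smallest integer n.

Without fpc, n₀ = s²/D = 1248000000/3420000 = 364.9123.
With fpc, (1 − n/N)·s²/n ≤ D requires n ≥ n₀/(1 + n₀/N) = 364.9123/(1 + 364.9123/41469) = 361.7292.
Rounding up, n = 362.

362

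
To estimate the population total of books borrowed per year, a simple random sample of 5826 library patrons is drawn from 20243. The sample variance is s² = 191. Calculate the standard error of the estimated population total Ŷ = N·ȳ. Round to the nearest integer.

Var(Ŷ) = N²·Var(ȳ) = N²·(1 − n/N)·s²/n.
f = 5826/20243 = 0.28780319; Var(ȳ) = 0.71219681·191/5826 = 0.023348711.
Var(Ŷ) = 20243² · 0.023348711 = 9.5678126 × 10^6.
SE(Ŷ) = √(9.5678126 × 10^6) = 3093.

3093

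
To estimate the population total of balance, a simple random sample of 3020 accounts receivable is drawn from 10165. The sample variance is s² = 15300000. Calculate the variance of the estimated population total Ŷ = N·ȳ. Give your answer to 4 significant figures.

3.680 × 10^11

Var(Ŷ) = N²·Var(ȳ) = N²·(1 − n/N)·s²/n.
f = 3020/10165 = 0.29709788; Var(ȳ) = 0.70290212·15300000/3020 = 3561.0604.
Var(Ŷ) = 10165² · 3561.0604 = 3.6795449 × 10^11.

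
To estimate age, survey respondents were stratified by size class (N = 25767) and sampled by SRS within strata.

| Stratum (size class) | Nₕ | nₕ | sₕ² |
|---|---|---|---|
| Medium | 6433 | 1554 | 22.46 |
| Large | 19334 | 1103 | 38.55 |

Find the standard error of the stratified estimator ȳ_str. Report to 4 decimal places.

0.1387

Var(ȳ_str) = Σₕ Wₕ²(1 − fₕ)sₕ²/nₕ with Wₕ = Nₕ/N, N = 25767.
Medium: Wₕ = 0.24966042; term = 0.24966042²·(1 − 0.24156692)·22.46/1554 = 6.8324332 × 10^-4.
Large: Wₕ = 0.75033958; term = 0.75033958²·(1 − 0.05704976)·38.55/1103 = 0.018554675.
Sum = 0.019237918.
SE = √(0.019237918) = 0.1387.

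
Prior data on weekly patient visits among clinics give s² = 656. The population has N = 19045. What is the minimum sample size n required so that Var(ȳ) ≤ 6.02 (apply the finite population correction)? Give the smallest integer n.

109

Without fpc, n₀ = s²/D = 656/6.02 = 108.9701.
With fpc, (1 − n/N)·s²/n ≤ D requires n ≥ n₀/(1 + n₀/N) = 108.9701/(1 + 108.9701/19045) = 108.3502.
Rounding up, n = 109.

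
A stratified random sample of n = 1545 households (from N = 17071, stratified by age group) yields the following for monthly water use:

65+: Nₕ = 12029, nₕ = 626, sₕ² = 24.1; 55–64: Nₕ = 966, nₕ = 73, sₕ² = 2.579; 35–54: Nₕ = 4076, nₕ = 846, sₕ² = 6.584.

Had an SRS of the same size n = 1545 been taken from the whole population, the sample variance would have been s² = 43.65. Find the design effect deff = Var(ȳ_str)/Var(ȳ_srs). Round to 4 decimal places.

0.7230

Var(ȳ_str) = Σ Wₕ²(1−fₕ)sₕ²/nₕ with Wₕ = Nₕ/17071:
  65+: (12029/17071)²·(1−626/12029)·24.1/626 = 0.018120636
  55–64: (966/17071)²·(1−73/966)·2.579/73 = 1.0457771 × 10^-4
  35–54: (4076/17071)²·(1−846/4076)·6.584/846 = 3.5159139 × 10^-4
  → Var(ȳ_str) = 0.018576805.
Var(ȳ_srs) = (1 − 1545/17071)·43.65/1545 = 0.025695459.
deff = 0.018576805 / 0.025695459 = 0.7230.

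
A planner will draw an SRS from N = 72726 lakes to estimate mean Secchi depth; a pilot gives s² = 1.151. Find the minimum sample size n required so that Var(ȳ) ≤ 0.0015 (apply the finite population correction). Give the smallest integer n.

760

Without fpc, n₀ = s²/D = 1.151/0.0015 = 767.3333.
With fpc, (1 − n/N)·s²/n ≤ D requires n ≥ n₀/(1 + n₀/N) = 767.3333/(1 + 767.3333/72726) = 759.3217.
Rounding up, n = 760.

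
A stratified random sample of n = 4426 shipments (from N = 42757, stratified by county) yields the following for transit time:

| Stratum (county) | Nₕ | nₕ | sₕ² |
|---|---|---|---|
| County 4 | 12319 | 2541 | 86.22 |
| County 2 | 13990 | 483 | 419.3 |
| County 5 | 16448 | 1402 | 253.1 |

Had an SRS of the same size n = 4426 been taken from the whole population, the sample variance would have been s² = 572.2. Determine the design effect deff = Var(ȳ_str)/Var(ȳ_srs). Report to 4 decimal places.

1.0044

Var(ȳ_str) = Σ Wₕ²(1−fₕ)sₕ²/nₕ with Wₕ = Nₕ/42757:
  County 4: (12319/42757)²·(1−2541/12319)·86.22/2541 = 0.0022357044
  County 2: (13990/42757)²·(1−483/13990)·419.3/483 = 0.08973046
  County 5: (16448/42757)²·(1−1402/16448)·253.1/1402 = 0.024437897
  → Var(ȳ_str) = 0.11640406.
Var(ȳ_srs) = (1 − 4426/42757)·572.2/4426 = 0.11589891.
deff = 0.11640406 / 0.11589891 = 1.0044.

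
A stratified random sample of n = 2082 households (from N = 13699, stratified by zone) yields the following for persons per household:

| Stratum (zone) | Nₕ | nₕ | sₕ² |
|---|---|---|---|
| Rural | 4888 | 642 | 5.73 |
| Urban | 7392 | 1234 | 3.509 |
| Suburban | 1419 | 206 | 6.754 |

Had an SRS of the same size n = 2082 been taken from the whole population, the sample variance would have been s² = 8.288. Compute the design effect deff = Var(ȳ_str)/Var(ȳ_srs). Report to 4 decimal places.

Var(ȳ_str) = Σ Wₕ²(1−fₕ)sₕ²/nₕ with Wₕ = Nₕ/13699:
  Rural: (4888/13699)²·(1−642/4888)·5.73/642 = 9.8708158 × 10^-4
  Urban: (7392/13699)²·(1−1234/7392)·3.509/1234 = 6.8975065 × 10^-4
  Suburban: (1419/13699)²·(1−206/1419)·6.754/206 = 3.0071791 × 10^-4
  → Var(ȳ_str) = 0.0019775501.
Var(ȳ_srs) = (1 − 2082/13699)·8.288/2082 = 0.00337578.
deff = 0.0019775501 / 0.00337578 = 0.5858.

0.5858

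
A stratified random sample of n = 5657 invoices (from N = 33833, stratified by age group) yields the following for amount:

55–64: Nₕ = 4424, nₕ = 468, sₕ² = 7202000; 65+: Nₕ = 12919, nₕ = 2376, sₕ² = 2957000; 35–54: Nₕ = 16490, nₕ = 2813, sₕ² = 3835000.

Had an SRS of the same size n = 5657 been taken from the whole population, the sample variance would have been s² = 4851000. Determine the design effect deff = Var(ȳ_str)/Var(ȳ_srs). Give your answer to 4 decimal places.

0.9130

Var(ȳ_str) = Σ Wₕ²(1−fₕ)sₕ²/nₕ with Wₕ = Nₕ/33833:
  55–64: (4424/33833)²·(1−468/4424)·7202000/468 = 235.28685
  65+: (12919/33833)²·(1−2376/12919)·2957000/2376 = 148.08701
  35–54: (16490/33833)²·(1−2813/16490)·3835000/2813 = 268.61244
  → Var(ȳ_str) = 651.9863.
Var(ȳ_srs) = (1 − 5657/33833)·4851000/5657 = 714.14093.
deff = 651.9863 / 714.14093 = 0.9130.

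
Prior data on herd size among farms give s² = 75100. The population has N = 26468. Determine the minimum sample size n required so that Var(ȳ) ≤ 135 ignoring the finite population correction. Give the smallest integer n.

557

Without fpc, n₀ = s²/D = 75100/135 = 556.2963.
Rounding up, n = 557.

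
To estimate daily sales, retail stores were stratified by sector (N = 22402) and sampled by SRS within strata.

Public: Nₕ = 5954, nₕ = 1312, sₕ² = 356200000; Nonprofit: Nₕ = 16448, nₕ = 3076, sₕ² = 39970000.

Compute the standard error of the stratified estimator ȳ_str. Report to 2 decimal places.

Var(ȳ_str) = Σₕ Wₕ²(1 − fₕ)sₕ²/nₕ with Wₕ = Nₕ/N, N = 22402.
Public: Wₕ = 0.26577984; term = 0.26577984²·(1 − 0.22035606)·356200000/1312 = 14952.04.
Nonprofit: Wₕ = 0.73422016; term = 0.73422016²·(1 − 0.18701362)·39970000/3076 = 5694.8685.
Sum = 20646.909.
SE = √(20646.909) = 143.69.

143.69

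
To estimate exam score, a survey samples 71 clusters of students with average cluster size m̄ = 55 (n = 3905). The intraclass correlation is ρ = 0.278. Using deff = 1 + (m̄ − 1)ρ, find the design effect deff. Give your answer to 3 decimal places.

16.012

deff = 1 + (55 − 1)·0.278 = 1 + 15.012 = 16.012.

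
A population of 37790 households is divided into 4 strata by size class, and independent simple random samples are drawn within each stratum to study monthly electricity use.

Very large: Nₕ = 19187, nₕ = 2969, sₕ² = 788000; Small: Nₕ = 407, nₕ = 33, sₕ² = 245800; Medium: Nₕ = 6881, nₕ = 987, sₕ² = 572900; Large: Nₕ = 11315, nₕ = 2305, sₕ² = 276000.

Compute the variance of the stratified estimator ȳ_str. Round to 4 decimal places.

83.6580

Var(ȳ_str) = Σₕ Wₕ²(1 − fₕ)sₕ²/nₕ with Wₕ = Nₕ/N, N = 37790.
Very large: Wₕ = 0.50772691; term = 0.50772691²·(1 − 0.15474019)·788000/2969 = 57.831786.
Small: Wₕ = 0.01077004; term = 0.01077004²·(1 − 0.08108108)·245800/33 = 0.79392626.
Medium: Wₕ = 0.18208521; term = 0.18208521²·(1 − 0.14343845)·572900/987 = 16.484265.
Large: Wₕ = 0.29941784; term = 0.29941784²·(1 − 0.20371189)·276000/2305 = 8.5479843.
Sum = 83.657962.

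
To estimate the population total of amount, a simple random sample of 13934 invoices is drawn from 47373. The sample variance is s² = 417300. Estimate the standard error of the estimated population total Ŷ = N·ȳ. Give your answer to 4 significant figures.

Var(Ŷ) = N²·Var(ȳ) = N²·(1 − n/N)·s²/n.
f = 13934/47373 = 0.29413379; Var(ȳ) = 0.70586621·417300/13934 = 21.139513.
Var(Ŷ) = 47373² · 21.139513 = 4.7441319 × 10^10.
SE(Ŷ) = √(4.7441319 × 10^10) = 217800.

217800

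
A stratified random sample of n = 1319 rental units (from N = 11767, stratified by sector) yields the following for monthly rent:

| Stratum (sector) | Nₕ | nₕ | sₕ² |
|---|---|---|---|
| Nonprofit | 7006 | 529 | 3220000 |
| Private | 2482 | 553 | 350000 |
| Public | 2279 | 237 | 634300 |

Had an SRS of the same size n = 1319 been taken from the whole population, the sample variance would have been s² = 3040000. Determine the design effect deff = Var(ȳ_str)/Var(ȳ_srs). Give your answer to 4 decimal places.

1.0295

Var(ȳ_str) = Σ Wₕ²(1−fₕ)sₕ²/nₕ with Wₕ = Nₕ/11767:
  Nonprofit: (7006/11767)²·(1−529/7006)·3220000/529 = 1994.8614
  Private: (2482/11767)²·(1−553/2482)·350000/553 = 21.884943
  Public: (2279/11767)²·(1−237/2279)·634300/237 = 89.952849
  → Var(ȳ_str) = 2106.6992.
Var(ȳ_srs) = (1 − 1319/11767)·3040000/1319 = 2046.4267.
deff = 2106.6992 / 2046.4267 = 1.0295.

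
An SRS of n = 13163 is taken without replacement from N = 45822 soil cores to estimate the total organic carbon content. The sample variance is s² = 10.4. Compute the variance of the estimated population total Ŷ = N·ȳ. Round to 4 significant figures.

1.182 × 10^6

Var(Ŷ) = N²·Var(ȳ) = N²·(1 − n/N)·s²/n.
f = 13163/45822 = 0.28726376; Var(ȳ) = 0.71273624·10.4/13163 = 5.6312823 × 10^-4.
Var(Ŷ) = 45822² · (5.6312823 × 10^-4) = 1.1823754 × 10^6.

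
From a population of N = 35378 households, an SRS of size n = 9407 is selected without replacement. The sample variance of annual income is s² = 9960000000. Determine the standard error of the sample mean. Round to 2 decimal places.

Under SRS without replacement, Var(ȳ) = (1 − f)·s²/n with f = n/N = 9407/35378 = 0.26589971.
Var(ȳ) = (1 − 0.26589971)·9960000000/9407 = 0.73410029·1.058786 × 10^6 = 777255.12.
SE(ȳ) = √(777255.12) = 881.62.

881.62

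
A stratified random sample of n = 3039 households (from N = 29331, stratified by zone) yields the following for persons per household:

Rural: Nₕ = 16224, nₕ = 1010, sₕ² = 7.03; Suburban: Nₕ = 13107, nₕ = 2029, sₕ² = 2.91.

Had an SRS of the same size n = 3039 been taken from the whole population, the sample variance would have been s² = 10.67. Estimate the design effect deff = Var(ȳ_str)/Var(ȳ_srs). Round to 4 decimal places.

Var(ȳ_str) = Σ Wₕ²(1−fₕ)sₕ²/nₕ with Wₕ = Nₕ/29331:
  Rural: (16224/29331)²·(1−1010/16224)·7.03/1010 = 0.0019970161
  Suburban: (13107/29331)²·(1−2029/13107)·2.91/2029 = 2.4205935 × 10^-4
  → Var(ȳ_str) = 0.0022390755.
Var(ȳ_srs) = (1 − 3039/29331)·10.67/3039 = 0.0031472444.
deff = 0.0022390755 / 0.0031472444 = 0.7114.

0.7114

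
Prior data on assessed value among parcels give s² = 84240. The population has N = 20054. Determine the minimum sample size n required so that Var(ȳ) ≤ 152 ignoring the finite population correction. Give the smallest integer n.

Without fpc, n₀ = s²/D = 84240/152 = 554.2105.
Rounding up, n = 555.

555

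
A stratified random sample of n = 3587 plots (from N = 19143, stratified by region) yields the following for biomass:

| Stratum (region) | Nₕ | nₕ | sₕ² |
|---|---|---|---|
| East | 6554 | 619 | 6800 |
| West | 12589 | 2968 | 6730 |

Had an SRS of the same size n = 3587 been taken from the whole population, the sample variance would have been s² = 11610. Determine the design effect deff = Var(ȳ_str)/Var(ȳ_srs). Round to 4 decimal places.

0.7283

Var(ȳ_str) = Σ Wₕ²(1−fₕ)sₕ²/nₕ with Wₕ = Nₕ/19143:
  East: (6554/19143)²·(1−619/6554)·6800/619 = 1.1660722
  West: (12589/19143)²·(1−2968/12589)·6730/2968 = 0.74944992
  → Var(ȳ_str) = 1.9155221.
Var(ȳ_srs) = (1 − 3587/19143)·11610/3587 = 2.6302.
deff = 1.9155221 / 2.6302 = 0.7283.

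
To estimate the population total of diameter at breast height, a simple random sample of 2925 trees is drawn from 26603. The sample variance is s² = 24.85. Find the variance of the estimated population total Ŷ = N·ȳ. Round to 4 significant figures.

Var(Ŷ) = N²·Var(ȳ) = N²·(1 − n/N)·s²/n.
f = 2925/26603 = 0.10995001; Var(ȳ) = 0.89004999·24.85/2925 = 0.0075616213.
Var(Ŷ) = 26603² · 0.0075616213 = 5.3515077 × 10^6.

5.352 × 10^6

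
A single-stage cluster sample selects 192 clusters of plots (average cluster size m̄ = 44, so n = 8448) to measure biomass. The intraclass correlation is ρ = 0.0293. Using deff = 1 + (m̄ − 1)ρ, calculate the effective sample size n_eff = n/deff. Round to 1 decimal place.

deff = 1 + (44 − 1)·0.0293 = 1 + 1.2599 = 2.2599.
n_eff = 8448 / 2.2599 = 3738.2.

3738.2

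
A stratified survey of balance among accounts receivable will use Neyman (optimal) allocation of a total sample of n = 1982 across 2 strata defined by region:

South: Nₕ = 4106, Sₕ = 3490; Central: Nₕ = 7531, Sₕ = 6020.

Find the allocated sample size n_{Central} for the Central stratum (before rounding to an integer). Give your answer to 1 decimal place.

Neyman allocation: nₕ = n·NₕSₕ / Σⱼ NⱼSⱼ.
Σ NⱼSⱼ = 4106·3490 + 7531·6020 = 5.966656 × 10^7.
n_{Central} = 1982·7531·6020 / (5.966656 × 10^7) = 1506.0.

1506.0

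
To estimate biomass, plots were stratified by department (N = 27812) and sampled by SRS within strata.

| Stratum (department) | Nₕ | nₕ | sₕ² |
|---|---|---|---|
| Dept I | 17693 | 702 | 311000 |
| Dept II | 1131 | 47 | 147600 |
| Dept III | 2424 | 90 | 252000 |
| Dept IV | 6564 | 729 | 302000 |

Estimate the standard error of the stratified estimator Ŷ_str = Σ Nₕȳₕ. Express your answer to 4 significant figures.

410800

Var(Ŷ_str) = Σₕ Nₕ²(1 − fₕ)sₕ²/nₕ.
Dept I: 17693²·(1 − 702/17693)·311000/702 = 1.3318144 × 10^11.
Dept II: 1131²·(1 − 47/1131)·147600/47 = 3.8501743 × 10^9.
Dept III: 2424²·(1 − 90/2424)·252000/90 = 1.5841325 × 10^10.
Dept IV: 6564²·(1 − 729/6564)·302000/729 = 1.5866782 × 10^10.
Sum = 1.6873972 × 10^11.
SE = √(1.6873972 × 10^11) = 410800.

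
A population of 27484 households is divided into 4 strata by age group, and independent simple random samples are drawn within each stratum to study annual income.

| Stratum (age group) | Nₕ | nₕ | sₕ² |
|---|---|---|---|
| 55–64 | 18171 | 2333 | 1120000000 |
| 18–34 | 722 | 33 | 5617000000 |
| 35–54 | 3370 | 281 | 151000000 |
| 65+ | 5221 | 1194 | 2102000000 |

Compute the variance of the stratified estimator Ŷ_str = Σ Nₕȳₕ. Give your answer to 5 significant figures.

2.6544 × 10^14

Var(Ŷ_str) = Σₕ Nₕ²(1 − fₕ)sₕ²/nₕ.
55–64: 18171²·(1 − 2333/18171)·1120000000/2333 = 1.3816004 × 10^14.
18–34: 722²·(1 − 33/722)·5617000000/33 = 8.4673381 × 10^13.
35–54: 3370²·(1 − 281/3370)·151000000/281 = 5.5939481 × 10^12.
65+: 5221²·(1 − 1194/5221)·2102000000/1194 = 3.7013803 × 10^13.
Sum = 2.6544117 × 10^14.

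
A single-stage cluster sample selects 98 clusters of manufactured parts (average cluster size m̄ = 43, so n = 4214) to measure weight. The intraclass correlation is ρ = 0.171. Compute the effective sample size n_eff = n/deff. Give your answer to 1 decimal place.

deff = 1 + (43 − 1)·0.171 = 1 + 7.182 = 8.182.
n_eff = 4214 / 8.182 = 515.0.

515.0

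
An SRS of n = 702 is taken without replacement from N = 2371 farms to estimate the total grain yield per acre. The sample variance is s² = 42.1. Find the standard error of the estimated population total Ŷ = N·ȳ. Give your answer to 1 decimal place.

487.2

Var(Ŷ) = N²·Var(ȳ) = N²·(1 − n/N)·s²/n.
f = 702/2371 = 0.29607760; Var(ȳ) = 0.70392240·42.1/702 = 0.042215289.
Var(Ŷ) = 2371² · 0.042215289 = 237319.2.
SE(Ŷ) = √(237319.2) = 487.2.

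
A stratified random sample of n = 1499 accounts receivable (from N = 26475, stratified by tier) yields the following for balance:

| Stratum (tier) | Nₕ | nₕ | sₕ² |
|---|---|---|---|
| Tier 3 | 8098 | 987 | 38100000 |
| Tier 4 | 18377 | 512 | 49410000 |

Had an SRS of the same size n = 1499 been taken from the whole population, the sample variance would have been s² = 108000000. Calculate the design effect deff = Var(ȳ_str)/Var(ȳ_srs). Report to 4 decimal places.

Var(ȳ_str) = Σ Wₕ²(1−fₕ)sₕ²/nₕ with Wₕ = Nₕ/26475:
  Tier 3: (8098/26475)²·(1−987/8098)·38100000/987 = 3171.3512
  Tier 4: (18377/26475)²·(1−512/18377)·49410000/512 = 45201.265
  → Var(ȳ_str) = 48372.616.
Var(ȳ_srs) = (1 − 1499/26475)·108000000/1499 = 67968.712.
deff = 48372.616 / 67968.712 = 0.7117.

0.7117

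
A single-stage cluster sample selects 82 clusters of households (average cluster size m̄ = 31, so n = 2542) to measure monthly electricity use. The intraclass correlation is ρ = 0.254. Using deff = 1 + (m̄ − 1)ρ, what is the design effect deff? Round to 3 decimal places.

8.620

deff = 1 + (31 − 1)·0.254 = 1 + 7.62 = 8.62.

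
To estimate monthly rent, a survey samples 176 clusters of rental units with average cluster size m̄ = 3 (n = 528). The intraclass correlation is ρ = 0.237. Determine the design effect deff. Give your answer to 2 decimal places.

1.47

deff = 1 + (3 − 1)·0.237 = 1 + 0.474 = 1.474.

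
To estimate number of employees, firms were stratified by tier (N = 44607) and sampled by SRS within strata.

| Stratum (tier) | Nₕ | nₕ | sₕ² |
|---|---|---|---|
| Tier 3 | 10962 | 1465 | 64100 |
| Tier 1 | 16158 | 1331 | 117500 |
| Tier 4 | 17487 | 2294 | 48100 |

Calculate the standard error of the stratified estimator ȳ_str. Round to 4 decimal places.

Var(ȳ_str) = Σₕ Wₕ²(1 − fₕ)sₕ²/nₕ with Wₕ = Nₕ/N, N = 44607.
Tier 3: Wₕ = 0.24574618; term = 0.24574618²·(1 − 0.13364350)·64100/1465 = 2.2892362.
Tier 1: Wₕ = 0.36223014; term = 0.36223014²·(1 − 0.08237406)·117500/1331 = 10.629055.
Tier 4: Wₕ = 0.39202367; term = 0.39202367²·(1 − 0.13118316)·48100/2294 = 2.7996548.
Sum = 15.717946.
SE = √(15.717946) = 3.9646.

3.9646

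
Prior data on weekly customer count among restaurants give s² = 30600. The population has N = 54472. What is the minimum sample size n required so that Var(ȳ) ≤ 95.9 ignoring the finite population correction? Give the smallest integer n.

Without fpc, n₀ = s²/D = 30600/95.9 = 319.0824.
Rounding up, n = 320.

320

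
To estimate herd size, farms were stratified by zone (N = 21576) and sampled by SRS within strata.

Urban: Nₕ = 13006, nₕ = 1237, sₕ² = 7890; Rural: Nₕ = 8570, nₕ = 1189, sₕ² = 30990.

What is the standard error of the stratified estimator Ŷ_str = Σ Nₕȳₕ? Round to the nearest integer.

51235

Var(Ŷ_str) = Σₕ Nₕ²(1 − fₕ)sₕ²/nₕ.
Urban: 13006²·(1 − 1237/13006)·7890/1237 = 9.7631647 × 10^8.
Rural: 8570²·(1 − 1189/8570)·30990/1189 = 1.6486776 × 10^9.
Sum = 2.6249941 × 10^9.
SE = √(2.6249941 × 10^9) = 51235.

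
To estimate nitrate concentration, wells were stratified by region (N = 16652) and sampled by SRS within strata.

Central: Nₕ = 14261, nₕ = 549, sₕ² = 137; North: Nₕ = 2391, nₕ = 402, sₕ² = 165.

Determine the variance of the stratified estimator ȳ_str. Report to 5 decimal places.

0.18302

Var(ȳ_str) = Σₕ Wₕ²(1 − fₕ)sₕ²/nₕ with Wₕ = Nₕ/N, N = 16652.
Central: Wₕ = 0.85641364; term = 0.85641364²·(1 − 0.03849660)·137/549 = 0.17598117.
North: Wₕ = 0.14358636; term = 0.14358636²·(1 − 0.16813049)·165/402 = 0.0070394616.
Sum = 0.18302063.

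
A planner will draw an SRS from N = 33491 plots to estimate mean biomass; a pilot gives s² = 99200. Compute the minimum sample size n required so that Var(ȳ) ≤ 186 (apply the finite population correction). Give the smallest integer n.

525

Without fpc, n₀ = s²/D = 99200/186 = 533.3333.
With fpc, (1 − n/N)·s²/n ≤ D requires n ≥ n₀/(1 + n₀/N) = 533.3333/(1 + 533.3333/33491) = 524.9733.
Rounding up, n = 525.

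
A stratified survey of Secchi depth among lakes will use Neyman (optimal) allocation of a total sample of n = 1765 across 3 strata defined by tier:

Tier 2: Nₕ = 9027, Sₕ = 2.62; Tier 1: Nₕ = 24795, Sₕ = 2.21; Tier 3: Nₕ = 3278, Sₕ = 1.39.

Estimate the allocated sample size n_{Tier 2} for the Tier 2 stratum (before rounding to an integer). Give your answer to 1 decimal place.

502.9

Neyman allocation: nₕ = n·NₕSₕ / Σⱼ NⱼSⱼ.
Σ NⱼSⱼ = 9027·2.62 + 24795·2.21 + 3278·1.39 = 83004.11.
n_{Tier 2} = 1765·9027·2.62 / 83004.11 = 502.9.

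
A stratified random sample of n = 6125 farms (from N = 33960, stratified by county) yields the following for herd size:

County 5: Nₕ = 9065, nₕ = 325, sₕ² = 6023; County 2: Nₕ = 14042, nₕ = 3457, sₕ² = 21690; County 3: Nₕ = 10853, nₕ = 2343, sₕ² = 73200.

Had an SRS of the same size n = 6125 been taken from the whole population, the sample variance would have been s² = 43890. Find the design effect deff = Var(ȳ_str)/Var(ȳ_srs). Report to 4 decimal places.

Var(ȳ_str) = Σ Wₕ²(1−fₕ)sₕ²/nₕ with Wₕ = Nₕ/33960:
  County 5: (9065/33960)²·(1−325/9065)·6023/325 = 1.2731318
  County 2: (14042/33960)²·(1−3457/14042)·21690/3457 = 0.8086203
  County 3: (10853/33960)²·(1−2343/10853)·73200/2343 = 2.501974
  → Var(ȳ_str) = 4.5837261.
Var(ȳ_srs) = (1 − 6125/33960)·43890/6125 = 5.8733115.
deff = 4.5837261 / 5.8733115 = 0.7804.

0.7804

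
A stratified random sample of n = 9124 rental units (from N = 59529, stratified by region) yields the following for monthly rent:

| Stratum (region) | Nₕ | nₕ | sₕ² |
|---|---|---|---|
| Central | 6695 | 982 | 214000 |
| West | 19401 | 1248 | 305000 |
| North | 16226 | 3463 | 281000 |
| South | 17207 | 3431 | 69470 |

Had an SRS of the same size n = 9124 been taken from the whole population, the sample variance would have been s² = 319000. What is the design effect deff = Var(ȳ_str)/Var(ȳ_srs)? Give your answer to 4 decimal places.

Var(ȳ_str) = Σ Wₕ²(1−fₕ)sₕ²/nₕ with Wₕ = Nₕ/59529:
  Central: (6695/59529)²·(1−982/6695)·214000/982 = 2.3521224
  West: (19401/59529)²·(1−1248/19401)·305000/1248 = 24.288495
  North: (16226/59529)²·(1−3463/16226)·281000/3463 = 4.7419929
  South: (17207/59529)²·(1−3431/17207)·69470/3431 = 1.3544024
  → Var(ȳ_str) = 32.737013.
Var(ȳ_srs) = (1 − 9124/59529)·319000/9124 = 29.604003.
deff = 32.737013 / 29.604003 = 1.1058.

1.1058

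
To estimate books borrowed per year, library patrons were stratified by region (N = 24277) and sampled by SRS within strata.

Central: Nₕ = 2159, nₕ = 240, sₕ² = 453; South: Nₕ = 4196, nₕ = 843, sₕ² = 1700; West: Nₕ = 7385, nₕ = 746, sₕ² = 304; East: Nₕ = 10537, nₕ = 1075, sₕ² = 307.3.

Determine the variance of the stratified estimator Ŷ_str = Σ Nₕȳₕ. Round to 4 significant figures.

8.467 × 10^7

Var(Ŷ_str) = Σₕ Nₕ²(1 − fₕ)sₕ²/nₕ.
Central: 2159²·(1 − 240/2159)·453/240 = 7.8201409 × 10^6.
South: 4196²·(1 − 843/4196)·1700/843 = 2.8372028 × 10^7.
West: 7385²·(1 − 746/7385)·304/746 = 1.9979652 × 10^7.
East: 10537²·(1 − 1075/10537)·307.3/1075 = 2.8500601 × 10^7.
Sum = 8.4672422 × 10^7.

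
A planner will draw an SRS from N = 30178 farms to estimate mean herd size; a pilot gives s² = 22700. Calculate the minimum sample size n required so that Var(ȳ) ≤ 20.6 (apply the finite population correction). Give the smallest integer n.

1064

Without fpc, n₀ = s²/D = 22700/20.6 = 1101.9417.
With fpc, (1 − n/N)·s²/n ≤ D requires n ≥ n₀/(1 + n₀/N) = 1101.9417/(1 + 1101.9417/30178) = 1063.1221.
Rounding up, n = 1064.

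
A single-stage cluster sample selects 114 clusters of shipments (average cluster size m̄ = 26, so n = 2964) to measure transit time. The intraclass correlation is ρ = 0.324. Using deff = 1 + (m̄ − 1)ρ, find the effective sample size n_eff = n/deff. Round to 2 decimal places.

325.71

deff = 1 + (26 − 1)·0.324 = 1 + 8.1 = 9.1.
n_eff = 2964 / 9.1 = 325.71.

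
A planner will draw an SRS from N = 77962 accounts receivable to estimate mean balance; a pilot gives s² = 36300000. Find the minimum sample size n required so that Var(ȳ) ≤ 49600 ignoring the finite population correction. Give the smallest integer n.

Without fpc, n₀ = s²/D = 36300000/49600 = 731.8548.
Rounding up, n = 732.

732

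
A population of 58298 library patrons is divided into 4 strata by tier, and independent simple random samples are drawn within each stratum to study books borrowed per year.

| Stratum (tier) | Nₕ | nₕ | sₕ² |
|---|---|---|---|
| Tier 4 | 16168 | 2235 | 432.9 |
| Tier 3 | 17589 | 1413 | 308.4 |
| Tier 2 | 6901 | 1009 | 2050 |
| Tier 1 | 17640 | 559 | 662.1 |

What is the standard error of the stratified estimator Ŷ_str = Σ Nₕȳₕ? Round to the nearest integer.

23350

Var(Ŷ_str) = Σₕ Nₕ²(1 − fₕ)sₕ²/nₕ.
Tier 4: 16168²·(1 − 2235/16168)·432.9/2235 = 4.363259 × 10^7.
Tier 3: 17589²·(1 − 1413/17589)·308.4/1413 = 6.2098984 × 10^7.
Tier 2: 6901²·(1 − 1009/6901)·2050/1009 = 8.261092 × 10^7.
Tier 1: 17640²·(1 − 559/17640)·662.1/559 = 3.5688119 × 10^8.
Sum = 5.4522368 × 10^8.
SE = √(5.4522368 × 10^8) = 23350.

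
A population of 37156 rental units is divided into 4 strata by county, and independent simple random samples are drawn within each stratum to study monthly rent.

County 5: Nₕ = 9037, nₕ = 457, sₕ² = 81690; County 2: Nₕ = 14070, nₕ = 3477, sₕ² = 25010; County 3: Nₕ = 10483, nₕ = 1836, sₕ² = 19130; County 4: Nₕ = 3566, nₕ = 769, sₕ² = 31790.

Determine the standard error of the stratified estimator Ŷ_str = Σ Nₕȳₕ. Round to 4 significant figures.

127600

Var(Ŷ_str) = Σₕ Nₕ²(1 − fₕ)sₕ²/nₕ.
County 5: 9037²·(1 − 457/9037)·81690/457 = 1.3860033 × 10^10.
County 2: 14070²·(1 − 3477/14070)·25010/3477 = 1.0720674 × 10^9.
County 3: 10483²·(1 − 1836/10483)·19130/1836 = 9.4448124 × 10^8.
County 4: 3566²·(1 − 769/3566)·31790/769 = 4.1232341 × 10^8.
Sum = 1.6288905 × 10^10.
SE = √(1.6288905 × 10^10) = 127600.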